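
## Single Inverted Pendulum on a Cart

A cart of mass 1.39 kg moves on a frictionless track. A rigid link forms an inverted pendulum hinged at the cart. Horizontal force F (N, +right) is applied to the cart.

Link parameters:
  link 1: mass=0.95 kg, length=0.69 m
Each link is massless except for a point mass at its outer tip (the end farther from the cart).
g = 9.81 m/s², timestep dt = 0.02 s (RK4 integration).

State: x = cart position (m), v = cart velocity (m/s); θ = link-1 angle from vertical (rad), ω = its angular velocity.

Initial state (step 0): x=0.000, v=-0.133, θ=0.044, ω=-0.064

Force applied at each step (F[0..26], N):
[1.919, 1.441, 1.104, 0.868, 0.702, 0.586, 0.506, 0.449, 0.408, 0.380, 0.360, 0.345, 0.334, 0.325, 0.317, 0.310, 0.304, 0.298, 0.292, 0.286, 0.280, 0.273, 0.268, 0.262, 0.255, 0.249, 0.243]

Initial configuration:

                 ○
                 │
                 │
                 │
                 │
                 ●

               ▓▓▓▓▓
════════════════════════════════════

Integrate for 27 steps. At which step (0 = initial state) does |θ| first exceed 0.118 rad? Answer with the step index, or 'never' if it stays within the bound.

Answer: never

Derivation:
apply F[0]=+1.919 → step 1: x=-0.002, v=-0.111, θ=0.043, ω=-0.083
apply F[1]=+1.441 → step 2: x=-0.005, v=-0.096, θ=0.041, ω=-0.093
apply F[2]=+1.104 → step 3: x=-0.006, v=-0.086, θ=0.039, ω=-0.097
apply F[3]=+0.868 → step 4: x=-0.008, v=-0.078, θ=0.037, ω=-0.097
apply F[4]=+0.702 → step 5: x=-0.009, v=-0.073, θ=0.035, ω=-0.095
apply F[5]=+0.586 → step 6: x=-0.011, v=-0.069, θ=0.033, ω=-0.091
apply F[6]=+0.506 → step 7: x=-0.012, v=-0.066, θ=0.031, ω=-0.086
apply F[7]=+0.449 → step 8: x=-0.014, v=-0.064, θ=0.030, ω=-0.080
apply F[8]=+0.408 → step 9: x=-0.015, v=-0.062, θ=0.028, ω=-0.075
apply F[9]=+0.380 → step 10: x=-0.016, v=-0.060, θ=0.027, ω=-0.070
apply F[10]=+0.360 → step 11: x=-0.017, v=-0.058, θ=0.025, ω=-0.065
apply F[11]=+0.345 → step 12: x=-0.018, v=-0.057, θ=0.024, ω=-0.060
apply F[12]=+0.334 → step 13: x=-0.019, v=-0.055, θ=0.023, ω=-0.056
apply F[13]=+0.325 → step 14: x=-0.021, v=-0.053, θ=0.022, ω=-0.052
apply F[14]=+0.317 → step 15: x=-0.022, v=-0.052, θ=0.021, ω=-0.048
apply F[15]=+0.310 → step 16: x=-0.023, v=-0.050, θ=0.020, ω=-0.045
apply F[16]=+0.304 → step 17: x=-0.024, v=-0.048, θ=0.019, ω=-0.042
apply F[17]=+0.298 → step 18: x=-0.025, v=-0.046, θ=0.018, ω=-0.039
apply F[18]=+0.292 → step 19: x=-0.025, v=-0.044, θ=0.018, ω=-0.037
apply F[19]=+0.286 → step 20: x=-0.026, v=-0.043, θ=0.017, ω=-0.035
apply F[20]=+0.280 → step 21: x=-0.027, v=-0.041, θ=0.016, ω=-0.033
apply F[21]=+0.273 → step 22: x=-0.028, v=-0.039, θ=0.015, ω=-0.031
apply F[22]=+0.268 → step 23: x=-0.029, v=-0.037, θ=0.015, ω=-0.029
apply F[23]=+0.262 → step 24: x=-0.029, v=-0.035, θ=0.014, ω=-0.028
apply F[24]=+0.255 → step 25: x=-0.030, v=-0.034, θ=0.014, ω=-0.026
apply F[25]=+0.249 → step 26: x=-0.031, v=-0.032, θ=0.013, ω=-0.025
apply F[26]=+0.243 → step 27: x=-0.031, v=-0.030, θ=0.013, ω=-0.024
max |θ| = 0.044 ≤ 0.118 over all 28 states.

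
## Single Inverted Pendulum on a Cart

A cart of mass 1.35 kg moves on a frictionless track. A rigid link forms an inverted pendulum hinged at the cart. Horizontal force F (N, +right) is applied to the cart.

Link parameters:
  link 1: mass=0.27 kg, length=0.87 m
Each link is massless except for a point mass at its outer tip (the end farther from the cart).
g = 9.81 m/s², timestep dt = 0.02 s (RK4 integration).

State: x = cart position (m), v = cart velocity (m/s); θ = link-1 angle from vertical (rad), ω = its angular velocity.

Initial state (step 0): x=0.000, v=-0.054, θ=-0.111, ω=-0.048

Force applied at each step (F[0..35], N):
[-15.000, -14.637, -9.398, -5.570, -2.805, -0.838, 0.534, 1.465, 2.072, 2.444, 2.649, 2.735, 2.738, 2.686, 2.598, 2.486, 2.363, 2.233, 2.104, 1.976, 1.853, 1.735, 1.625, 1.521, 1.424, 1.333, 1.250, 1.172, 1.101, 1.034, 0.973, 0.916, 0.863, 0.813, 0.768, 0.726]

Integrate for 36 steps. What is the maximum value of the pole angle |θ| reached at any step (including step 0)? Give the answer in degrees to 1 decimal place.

Answer: 6.4°

Derivation:
apply F[0]=-15.000 → step 1: x=-0.003, v=-0.271, θ=-0.110, ω=0.175
apply F[1]=-14.637 → step 2: x=-0.011, v=-0.484, θ=-0.104, ω=0.394
apply F[2]=-9.398 → step 3: x=-0.022, v=-0.619, θ=-0.095, ω=0.526
apply F[3]=-5.570 → step 4: x=-0.035, v=-0.698, θ=-0.084, ω=0.596
apply F[4]=-2.805 → step 5: x=-0.049, v=-0.736, θ=-0.071, ω=0.623
apply F[5]=-0.838 → step 6: x=-0.064, v=-0.746, θ=-0.059, ω=0.620
apply F[6]=+0.534 → step 7: x=-0.079, v=-0.736, θ=-0.047, ω=0.596
apply F[7]=+1.465 → step 8: x=-0.093, v=-0.713, θ=-0.035, ω=0.560
apply F[8]=+2.072 → step 9: x=-0.107, v=-0.681, θ=-0.025, ω=0.517
apply F[9]=+2.444 → step 10: x=-0.121, v=-0.644, θ=-0.015, ω=0.470
apply F[10]=+2.649 → step 11: x=-0.133, v=-0.605, θ=-0.006, ω=0.422
apply F[11]=+2.735 → step 12: x=-0.145, v=-0.564, θ=0.002, ω=0.375
apply F[12]=+2.738 → step 13: x=-0.156, v=-0.524, θ=0.009, ω=0.330
apply F[13]=+2.686 → step 14: x=-0.166, v=-0.484, θ=0.015, ω=0.288
apply F[14]=+2.598 → step 15: x=-0.175, v=-0.447, θ=0.021, ω=0.249
apply F[15]=+2.486 → step 16: x=-0.184, v=-0.411, θ=0.025, ω=0.213
apply F[16]=+2.363 → step 17: x=-0.192, v=-0.377, θ=0.029, ω=0.180
apply F[17]=+2.233 → step 18: x=-0.199, v=-0.345, θ=0.033, ω=0.150
apply F[18]=+2.104 → step 19: x=-0.205, v=-0.315, θ=0.035, ω=0.124
apply F[19]=+1.976 → step 20: x=-0.211, v=-0.287, θ=0.038, ω=0.100
apply F[20]=+1.853 → step 21: x=-0.217, v=-0.261, θ=0.039, ω=0.079
apply F[21]=+1.735 → step 22: x=-0.222, v=-0.237, θ=0.041, ω=0.060
apply F[22]=+1.625 → step 23: x=-0.226, v=-0.215, θ=0.042, ω=0.044
apply F[23]=+1.521 → step 24: x=-0.230, v=-0.194, θ=0.043, ω=0.029
apply F[24]=+1.424 → step 25: x=-0.234, v=-0.175, θ=0.043, ω=0.017
apply F[25]=+1.333 → step 26: x=-0.237, v=-0.156, θ=0.043, ω=0.006
apply F[26]=+1.250 → step 27: x=-0.240, v=-0.140, θ=0.043, ω=-0.004
apply F[27]=+1.172 → step 28: x=-0.243, v=-0.124, θ=0.043, ω=-0.012
apply F[28]=+1.101 → step 29: x=-0.245, v=-0.109, θ=0.043, ω=-0.019
apply F[29]=+1.034 → step 30: x=-0.247, v=-0.096, θ=0.042, ω=-0.025
apply F[30]=+0.973 → step 31: x=-0.249, v=-0.083, θ=0.042, ω=-0.030
apply F[31]=+0.916 → step 32: x=-0.251, v=-0.071, θ=0.041, ω=-0.035
apply F[32]=+0.863 → step 33: x=-0.252, v=-0.060, θ=0.040, ω=-0.038
apply F[33]=+0.813 → step 34: x=-0.253, v=-0.049, θ=0.040, ω=-0.041
apply F[34]=+0.768 → step 35: x=-0.254, v=-0.040, θ=0.039, ω=-0.044
apply F[35]=+0.726 → step 36: x=-0.255, v=-0.030, θ=0.038, ω=-0.046
Max |angle| over trajectory = 0.111 rad = 6.4°.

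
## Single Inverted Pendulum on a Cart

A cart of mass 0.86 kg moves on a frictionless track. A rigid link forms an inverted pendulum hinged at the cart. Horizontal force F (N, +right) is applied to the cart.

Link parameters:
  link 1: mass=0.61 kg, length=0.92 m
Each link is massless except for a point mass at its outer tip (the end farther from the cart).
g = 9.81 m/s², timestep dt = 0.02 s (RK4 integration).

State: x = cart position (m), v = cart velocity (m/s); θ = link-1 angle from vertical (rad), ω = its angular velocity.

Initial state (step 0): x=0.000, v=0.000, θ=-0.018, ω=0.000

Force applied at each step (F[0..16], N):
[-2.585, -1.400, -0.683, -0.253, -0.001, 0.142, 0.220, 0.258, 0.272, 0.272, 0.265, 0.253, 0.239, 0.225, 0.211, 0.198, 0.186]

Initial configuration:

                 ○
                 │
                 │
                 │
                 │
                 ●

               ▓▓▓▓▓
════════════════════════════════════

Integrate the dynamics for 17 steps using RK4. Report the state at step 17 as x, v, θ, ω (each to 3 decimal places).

apply F[0]=-2.585 → step 1: x=-0.001, v=-0.058, θ=-0.017, ω=0.059
apply F[1]=-1.400 → step 2: x=-0.002, v=-0.088, θ=-0.016, ω=0.088
apply F[2]=-0.683 → step 3: x=-0.004, v=-0.102, θ=-0.014, ω=0.100
apply F[3]=-0.253 → step 4: x=-0.006, v=-0.106, θ=-0.012, ω=0.102
apply F[4]=-0.001 → step 5: x=-0.008, v=-0.104, θ=-0.010, ω=0.098
apply F[5]=+0.142 → step 6: x=-0.010, v=-0.100, θ=-0.008, ω=0.091
apply F[6]=+0.220 → step 7: x=-0.012, v=-0.093, θ=-0.006, ω=0.082
apply F[7]=+0.258 → step 8: x=-0.014, v=-0.087, θ=-0.005, ω=0.074
apply F[8]=+0.272 → step 9: x=-0.016, v=-0.080, θ=-0.003, ω=0.065
apply F[9]=+0.272 → step 10: x=-0.017, v=-0.073, θ=-0.002, ω=0.057
apply F[10]=+0.265 → step 11: x=-0.018, v=-0.067, θ=-0.001, ω=0.050
apply F[11]=+0.253 → step 12: x=-0.020, v=-0.061, θ=-0.000, ω=0.044
apply F[12]=+0.239 → step 13: x=-0.021, v=-0.055, θ=0.001, ω=0.038
apply F[13]=+0.225 → step 14: x=-0.022, v=-0.050, θ=0.001, ω=0.032
apply F[14]=+0.211 → step 15: x=-0.023, v=-0.045, θ=0.002, ω=0.027
apply F[15]=+0.198 → step 16: x=-0.024, v=-0.041, θ=0.002, ω=0.023
apply F[16]=+0.186 → step 17: x=-0.025, v=-0.037, θ=0.003, ω=0.019

Answer: x=-0.025, v=-0.037, θ=0.003, ω=0.019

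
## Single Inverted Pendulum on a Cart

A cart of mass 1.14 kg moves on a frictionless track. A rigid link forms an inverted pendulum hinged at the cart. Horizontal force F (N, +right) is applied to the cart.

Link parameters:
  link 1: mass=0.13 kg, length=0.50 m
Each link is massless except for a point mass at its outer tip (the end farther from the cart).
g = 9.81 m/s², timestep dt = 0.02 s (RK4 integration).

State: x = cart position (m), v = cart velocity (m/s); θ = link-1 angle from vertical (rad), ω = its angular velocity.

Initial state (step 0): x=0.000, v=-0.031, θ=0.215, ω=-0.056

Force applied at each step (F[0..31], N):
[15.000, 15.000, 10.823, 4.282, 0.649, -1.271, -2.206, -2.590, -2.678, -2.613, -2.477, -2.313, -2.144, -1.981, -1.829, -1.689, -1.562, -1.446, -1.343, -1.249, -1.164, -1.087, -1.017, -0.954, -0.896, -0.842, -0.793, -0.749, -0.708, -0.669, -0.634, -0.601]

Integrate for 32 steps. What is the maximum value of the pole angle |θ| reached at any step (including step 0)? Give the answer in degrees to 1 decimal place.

Answer: 12.3°

Derivation:
apply F[0]=+15.000 → step 1: x=0.002, v=0.226, θ=0.210, ω=-0.476
apply F[1]=+15.000 → step 2: x=0.009, v=0.484, θ=0.196, ω=-0.901
apply F[2]=+10.823 → step 3: x=0.021, v=0.669, θ=0.175, ω=-1.193
apply F[3]=+4.282 → step 4: x=0.035, v=0.741, θ=0.150, ω=-1.271
apply F[4]=+0.649 → step 5: x=0.050, v=0.749, θ=0.125, ω=-1.234
apply F[5]=-1.271 → step 6: x=0.064, v=0.725, θ=0.102, ω=-1.140
apply F[6]=-2.206 → step 7: x=0.078, v=0.684, θ=0.080, ω=-1.024
apply F[7]=-2.590 → step 8: x=0.092, v=0.637, θ=0.061, ω=-0.903
apply F[8]=-2.678 → step 9: x=0.104, v=0.589, θ=0.044, ω=-0.787
apply F[9]=-2.613 → step 10: x=0.115, v=0.543, θ=0.029, ω=-0.679
apply F[10]=-2.477 → step 11: x=0.126, v=0.499, θ=0.017, ω=-0.582
apply F[11]=-2.313 → step 12: x=0.135, v=0.458, θ=0.006, ω=-0.496
apply F[12]=-2.144 → step 13: x=0.144, v=0.420, θ=-0.003, ω=-0.421
apply F[13]=-1.981 → step 14: x=0.152, v=0.386, θ=-0.011, ω=-0.354
apply F[14]=-1.829 → step 15: x=0.159, v=0.354, θ=-0.018, ω=-0.296
apply F[15]=-1.689 → step 16: x=0.166, v=0.325, θ=-0.023, ω=-0.246
apply F[16]=-1.562 → step 17: x=0.172, v=0.298, θ=-0.027, ω=-0.202
apply F[17]=-1.446 → step 18: x=0.178, v=0.273, θ=-0.031, ω=-0.164
apply F[18]=-1.343 → step 19: x=0.183, v=0.250, θ=-0.034, ω=-0.132
apply F[19]=-1.249 → step 20: x=0.188, v=0.229, θ=-0.036, ω=-0.103
apply F[20]=-1.164 → step 21: x=0.193, v=0.210, θ=-0.038, ω=-0.079
apply F[21]=-1.087 → step 22: x=0.197, v=0.191, θ=-0.040, ω=-0.058
apply F[22]=-1.017 → step 23: x=0.200, v=0.174, θ=-0.041, ω=-0.040
apply F[23]=-0.954 → step 24: x=0.204, v=0.159, θ=-0.041, ω=-0.024
apply F[24]=-0.896 → step 25: x=0.207, v=0.144, θ=-0.042, ω=-0.011
apply F[25]=-0.842 → step 26: x=0.209, v=0.130, θ=-0.042, ω=0.000
apply F[26]=-0.793 → step 27: x=0.212, v=0.117, θ=-0.042, ω=0.010
apply F[27]=-0.749 → step 28: x=0.214, v=0.105, θ=-0.041, ω=0.018
apply F[28]=-0.708 → step 29: x=0.216, v=0.093, θ=-0.041, ω=0.025
apply F[29]=-0.669 → step 30: x=0.218, v=0.082, θ=-0.040, ω=0.031
apply F[30]=-0.634 → step 31: x=0.219, v=0.072, θ=-0.040, ω=0.035
apply F[31]=-0.601 → step 32: x=0.221, v=0.063, θ=-0.039, ω=0.039
Max |angle| over trajectory = 0.215 rad = 12.3°.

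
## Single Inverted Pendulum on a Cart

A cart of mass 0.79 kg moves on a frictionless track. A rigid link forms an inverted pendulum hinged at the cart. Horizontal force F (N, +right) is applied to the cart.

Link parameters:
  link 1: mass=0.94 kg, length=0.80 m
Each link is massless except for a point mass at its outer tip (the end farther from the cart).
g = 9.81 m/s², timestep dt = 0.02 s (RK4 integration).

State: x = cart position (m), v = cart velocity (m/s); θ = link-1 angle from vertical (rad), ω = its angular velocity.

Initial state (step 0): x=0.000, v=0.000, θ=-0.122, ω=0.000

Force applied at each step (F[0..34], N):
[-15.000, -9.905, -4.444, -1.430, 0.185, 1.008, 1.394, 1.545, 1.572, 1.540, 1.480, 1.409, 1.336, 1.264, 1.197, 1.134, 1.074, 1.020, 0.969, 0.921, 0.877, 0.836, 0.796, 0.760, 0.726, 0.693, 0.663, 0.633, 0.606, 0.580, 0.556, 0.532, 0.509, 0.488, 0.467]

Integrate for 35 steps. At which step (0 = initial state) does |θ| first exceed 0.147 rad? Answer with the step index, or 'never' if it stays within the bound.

Answer: never

Derivation:
apply F[0]=-15.000 → step 1: x=-0.003, v=-0.346, θ=-0.118, ω=0.400
apply F[1]=-9.905 → step 2: x=-0.013, v=-0.568, θ=-0.108, ω=0.648
apply F[2]=-4.444 → step 3: x=-0.025, v=-0.657, θ=-0.094, ω=0.734
apply F[3]=-1.430 → step 4: x=-0.038, v=-0.674, θ=-0.079, ω=0.733
apply F[4]=+0.185 → step 5: x=-0.051, v=-0.653, θ=-0.065, ω=0.690
apply F[5]=+1.008 → step 6: x=-0.064, v=-0.615, θ=-0.052, ω=0.628
apply F[6]=+1.394 → step 7: x=-0.076, v=-0.569, θ=-0.040, ω=0.560
apply F[7]=+1.545 → step 8: x=-0.087, v=-0.522, θ=-0.029, ω=0.493
apply F[8]=+1.572 → step 9: x=-0.097, v=-0.477, θ=-0.020, ω=0.430
apply F[9]=+1.540 → step 10: x=-0.106, v=-0.434, θ=-0.012, ω=0.373
apply F[10]=+1.480 → step 11: x=-0.114, v=-0.395, θ=-0.005, ω=0.321
apply F[11]=+1.409 → step 12: x=-0.122, v=-0.359, θ=0.001, ω=0.276
apply F[12]=+1.336 → step 13: x=-0.129, v=-0.326, θ=0.006, ω=0.235
apply F[13]=+1.264 → step 14: x=-0.135, v=-0.295, θ=0.010, ω=0.200
apply F[14]=+1.197 → step 15: x=-0.140, v=-0.268, θ=0.014, ω=0.168
apply F[15]=+1.134 → step 16: x=-0.145, v=-0.243, θ=0.017, ω=0.141
apply F[16]=+1.074 → step 17: x=-0.150, v=-0.220, θ=0.020, ω=0.117
apply F[17]=+1.020 → step 18: x=-0.154, v=-0.199, θ=0.022, ω=0.096
apply F[18]=+0.969 → step 19: x=-0.158, v=-0.180, θ=0.023, ω=0.077
apply F[19]=+0.921 → step 20: x=-0.162, v=-0.162, θ=0.025, ω=0.061
apply F[20]=+0.877 → step 21: x=-0.165, v=-0.146, θ=0.026, ω=0.047
apply F[21]=+0.836 → step 22: x=-0.167, v=-0.131, θ=0.027, ω=0.035
apply F[22]=+0.796 → step 23: x=-0.170, v=-0.117, θ=0.027, ω=0.024
apply F[23]=+0.760 → step 24: x=-0.172, v=-0.104, θ=0.028, ω=0.015
apply F[24]=+0.726 → step 25: x=-0.174, v=-0.092, θ=0.028, ω=0.007
apply F[25]=+0.693 → step 26: x=-0.176, v=-0.081, θ=0.028, ω=-0.000
apply F[26]=+0.663 → step 27: x=-0.177, v=-0.071, θ=0.028, ω=-0.006
apply F[27]=+0.633 → step 28: x=-0.179, v=-0.062, θ=0.028, ω=-0.011
apply F[28]=+0.606 → step 29: x=-0.180, v=-0.053, θ=0.027, ω=-0.015
apply F[29]=+0.580 → step 30: x=-0.181, v=-0.044, θ=0.027, ω=-0.019
apply F[30]=+0.556 → step 31: x=-0.182, v=-0.037, θ=0.027, ω=-0.022
apply F[31]=+0.532 → step 32: x=-0.182, v=-0.029, θ=0.026, ω=-0.025
apply F[32]=+0.509 → step 33: x=-0.183, v=-0.023, θ=0.026, ω=-0.027
apply F[33]=+0.488 → step 34: x=-0.183, v=-0.016, θ=0.025, ω=-0.029
apply F[34]=+0.467 → step 35: x=-0.183, v=-0.010, θ=0.025, ω=-0.030
max |θ| = 0.122 ≤ 0.147 over all 36 states.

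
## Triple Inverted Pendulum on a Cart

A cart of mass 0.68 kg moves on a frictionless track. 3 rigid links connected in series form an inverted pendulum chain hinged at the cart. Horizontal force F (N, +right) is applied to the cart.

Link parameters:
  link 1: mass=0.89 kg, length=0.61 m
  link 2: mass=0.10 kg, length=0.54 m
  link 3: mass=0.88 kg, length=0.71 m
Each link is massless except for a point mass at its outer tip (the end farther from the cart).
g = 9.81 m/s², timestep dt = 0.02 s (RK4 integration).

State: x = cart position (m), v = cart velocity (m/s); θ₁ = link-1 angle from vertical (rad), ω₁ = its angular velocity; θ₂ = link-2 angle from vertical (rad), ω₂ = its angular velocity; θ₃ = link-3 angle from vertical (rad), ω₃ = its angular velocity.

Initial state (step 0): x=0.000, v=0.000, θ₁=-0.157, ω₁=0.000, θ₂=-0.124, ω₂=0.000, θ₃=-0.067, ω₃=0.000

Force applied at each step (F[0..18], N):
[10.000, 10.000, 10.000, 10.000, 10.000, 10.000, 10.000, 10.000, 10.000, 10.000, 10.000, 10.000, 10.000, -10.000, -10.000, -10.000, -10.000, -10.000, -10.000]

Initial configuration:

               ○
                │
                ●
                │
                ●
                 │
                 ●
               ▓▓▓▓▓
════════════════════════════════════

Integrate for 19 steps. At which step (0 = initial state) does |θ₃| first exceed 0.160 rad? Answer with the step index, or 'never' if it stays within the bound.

apply F[0]=+10.000 → step 1: x=0.004, v=0.352, θ₁=-0.163, ω₁=-0.630, θ₂=-0.125, ω₂=-0.106, θ₃=-0.066, ω₃=0.105
apply F[1]=+10.000 → step 2: x=0.014, v=0.703, θ₁=-0.182, ω₁=-1.260, θ₂=-0.128, ω₂=-0.203, θ₃=-0.063, ω₃=0.205
apply F[2]=+10.000 → step 3: x=0.032, v=1.046, θ₁=-0.214, ω₁=-1.885, θ₂=-0.133, ω₂=-0.280, θ₃=-0.058, ω₃=0.290
apply F[3]=+10.000 → step 4: x=0.056, v=1.373, θ₁=-0.257, ω₁=-2.490, θ₂=-0.139, ω₂=-0.325, θ₃=-0.051, ω₃=0.346
apply F[4]=+10.000 → step 5: x=0.086, v=1.673, θ₁=-0.313, ω₁=-3.054, θ₂=-0.146, ω₂=-0.330, θ₃=-0.044, ω₃=0.354
apply F[5]=+10.000 → step 6: x=0.122, v=1.934, θ₁=-0.379, ω₁=-3.553, θ₂=-0.152, ω₂=-0.298, θ₃=-0.038, ω₃=0.303
apply F[6]=+10.000 → step 7: x=0.163, v=2.148, θ₁=-0.455, ω₁=-3.973, θ₂=-0.158, ω₂=-0.242, θ₃=-0.033, ω₃=0.194
apply F[7]=+10.000 → step 8: x=0.208, v=2.313, θ₁=-0.538, ω₁=-4.313, θ₂=-0.162, ω₂=-0.188, θ₃=-0.030, ω₃=0.040
apply F[8]=+10.000 → step 9: x=0.256, v=2.433, θ₁=-0.627, ω₁=-4.581, θ₂=-0.165, ω₂=-0.160, θ₃=-0.031, ω₃=-0.141
apply F[9]=+10.000 → step 10: x=0.305, v=2.513, θ₁=-0.720, ω₁=-4.794, θ₂=-0.168, ω₂=-0.176, θ₃=-0.036, ω₃=-0.329
apply F[10]=+10.000 → step 11: x=0.356, v=2.558, θ₁=-0.818, ω₁=-4.968, θ₂=-0.173, ω₂=-0.247, θ₃=-0.044, ω₃=-0.511
apply F[11]=+10.000 → step 12: x=0.407, v=2.573, θ₁=-0.919, ω₁=-5.117, θ₂=-0.179, ω₂=-0.377, θ₃=-0.056, ω₃=-0.681
apply F[12]=+10.000 → step 13: x=0.459, v=2.563, θ₁=-1.023, ω₁=-5.254, θ₂=-0.188, ω₂=-0.564, θ₃=-0.071, ω₃=-0.835
apply F[13]=-10.000 → step 14: x=0.507, v=2.275, θ₁=-1.128, ω₁=-5.306, θ₂=-0.199, ω₂=-0.548, θ₃=-0.088, ω₃=-0.842
apply F[14]=-10.000 → step 15: x=0.550, v=1.976, θ₁=-1.235, ω₁=-5.409, θ₂=-0.210, ω₂=-0.540, θ₃=-0.105, ω₃=-0.851
apply F[15]=-10.000 → step 16: x=0.586, v=1.663, θ₁=-1.345, ω₁=-5.561, θ₂=-0.221, ω₂=-0.549, θ₃=-0.122, ω₃=-0.864
apply F[16]=-10.000 → step 17: x=0.616, v=1.327, θ₁=-1.458, ω₁=-5.766, θ₂=-0.232, ω₂=-0.584, θ₃=-0.140, ω₃=-0.879
apply F[17]=-10.000 → step 18: x=0.639, v=0.963, θ₁=-1.576, ω₁=-6.032, θ₂=-0.245, ω₂=-0.658, θ₃=-0.157, ω₃=-0.896
apply F[18]=-10.000 → step 19: x=0.654, v=0.560, θ₁=-1.700, ω₁=-6.372, θ₂=-0.259, ω₂=-0.788, θ₃=-0.176, ω₃=-0.913
|θ₃| = 0.176 > 0.160 first at step 19.

Answer: 19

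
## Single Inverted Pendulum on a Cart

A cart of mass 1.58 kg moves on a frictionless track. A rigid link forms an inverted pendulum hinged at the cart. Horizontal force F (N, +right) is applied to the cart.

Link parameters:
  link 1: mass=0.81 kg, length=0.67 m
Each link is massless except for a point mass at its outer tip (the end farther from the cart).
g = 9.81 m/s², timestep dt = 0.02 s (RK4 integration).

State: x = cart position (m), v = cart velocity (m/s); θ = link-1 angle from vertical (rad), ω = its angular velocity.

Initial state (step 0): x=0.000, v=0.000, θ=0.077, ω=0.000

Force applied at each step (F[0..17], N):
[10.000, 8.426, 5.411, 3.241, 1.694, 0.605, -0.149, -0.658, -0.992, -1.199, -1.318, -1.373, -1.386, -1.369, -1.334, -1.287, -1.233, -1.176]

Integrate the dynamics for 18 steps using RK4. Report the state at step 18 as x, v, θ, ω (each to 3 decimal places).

Answer: x=0.088, v=0.153, θ=-0.013, ω=-0.087

Derivation:
apply F[0]=+10.000 → step 1: x=0.001, v=0.119, θ=0.075, ω=-0.154
apply F[1]=+8.426 → step 2: x=0.005, v=0.218, θ=0.071, ω=-0.280
apply F[2]=+5.411 → step 3: x=0.010, v=0.279, θ=0.065, ω=-0.352
apply F[3]=+3.241 → step 4: x=0.015, v=0.314, θ=0.057, ω=-0.386
apply F[4]=+1.694 → step 5: x=0.022, v=0.330, θ=0.050, ω=-0.394
apply F[5]=+0.605 → step 6: x=0.029, v=0.333, θ=0.042, ω=-0.385
apply F[6]=-0.149 → step 7: x=0.035, v=0.328, θ=0.034, ω=-0.366
apply F[7]=-0.658 → step 8: x=0.042, v=0.316, θ=0.027, ω=-0.340
apply F[8]=-0.992 → step 9: x=0.048, v=0.301, θ=0.021, ω=-0.310
apply F[9]=-1.199 → step 10: x=0.054, v=0.284, θ=0.015, ω=-0.280
apply F[10]=-1.318 → step 11: x=0.059, v=0.266, θ=0.010, ω=-0.250
apply F[11]=-1.373 → step 12: x=0.064, v=0.248, θ=0.005, ω=-0.220
apply F[12]=-1.386 → step 13: x=0.069, v=0.230, θ=0.001, ω=-0.193
apply F[13]=-1.369 → step 14: x=0.073, v=0.213, θ=-0.003, ω=-0.168
apply F[14]=-1.334 → step 15: x=0.078, v=0.197, θ=-0.006, ω=-0.144
apply F[15]=-1.287 → step 16: x=0.081, v=0.181, θ=-0.009, ω=-0.123
apply F[16]=-1.233 → step 17: x=0.085, v=0.167, θ=-0.011, ω=-0.104
apply F[17]=-1.176 → step 18: x=0.088, v=0.153, θ=-0.013, ω=-0.087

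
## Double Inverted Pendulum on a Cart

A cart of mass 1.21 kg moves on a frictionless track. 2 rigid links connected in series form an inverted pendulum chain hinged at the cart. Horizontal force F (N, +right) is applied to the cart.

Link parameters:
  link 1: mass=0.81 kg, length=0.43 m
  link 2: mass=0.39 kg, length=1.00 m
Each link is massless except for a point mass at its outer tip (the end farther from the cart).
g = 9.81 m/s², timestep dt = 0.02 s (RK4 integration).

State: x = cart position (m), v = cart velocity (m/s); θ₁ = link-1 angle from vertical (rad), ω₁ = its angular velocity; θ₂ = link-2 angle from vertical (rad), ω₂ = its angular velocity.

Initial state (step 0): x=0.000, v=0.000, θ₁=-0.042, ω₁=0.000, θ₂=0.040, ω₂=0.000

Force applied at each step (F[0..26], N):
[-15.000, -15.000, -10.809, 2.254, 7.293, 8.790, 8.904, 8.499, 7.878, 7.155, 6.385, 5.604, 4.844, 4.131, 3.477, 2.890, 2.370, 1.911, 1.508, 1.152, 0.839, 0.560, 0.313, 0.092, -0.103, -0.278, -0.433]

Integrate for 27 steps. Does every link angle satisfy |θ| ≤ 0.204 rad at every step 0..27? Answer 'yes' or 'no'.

Answer: yes

Derivation:
apply F[0]=-15.000 → step 1: x=-0.002, v=-0.240, θ₁=-0.037, ω₁=0.520, θ₂=0.040, ω₂=0.024
apply F[1]=-15.000 → step 2: x=-0.010, v=-0.482, θ₁=-0.021, ω₁=1.054, θ₂=0.041, ω₂=0.045
apply F[2]=-10.809 → step 3: x=-0.021, v=-0.659, θ₁=0.004, ω₁=1.451, θ₂=0.042, ω₂=0.059
apply F[3]=+2.254 → step 4: x=-0.034, v=-0.625, θ₁=0.032, ω₁=1.375, θ₂=0.043, ω₂=0.065
apply F[4]=+7.293 → step 5: x=-0.045, v=-0.513, θ₁=0.057, ω₁=1.135, θ₂=0.045, ω₂=0.065
apply F[5]=+8.790 → step 6: x=-0.054, v=-0.380, θ₁=0.077, ω₁=0.865, θ₂=0.046, ω₂=0.058
apply F[6]=+8.904 → step 7: x=-0.060, v=-0.250, θ₁=0.092, ω₁=0.610, θ₂=0.047, ω₂=0.047
apply F[7]=+8.499 → step 8: x=-0.064, v=-0.129, θ₁=0.102, ω₁=0.386, θ₂=0.048, ω₂=0.032
apply F[8]=+7.878 → step 9: x=-0.066, v=-0.021, θ₁=0.108, ω₁=0.196, θ₂=0.048, ω₂=0.014
apply F[9]=+7.155 → step 10: x=-0.065, v=0.076, θ₁=0.110, ω₁=0.037, θ₂=0.048, ω₂=-0.004
apply F[10]=+6.385 → step 11: x=-0.063, v=0.159, θ₁=0.109, ω₁=-0.092, θ₂=0.048, ω₂=-0.023
apply F[11]=+5.604 → step 12: x=-0.059, v=0.230, θ₁=0.107, ω₁=-0.193, θ₂=0.047, ω₂=-0.041
apply F[12]=+4.844 → step 13: x=-0.054, v=0.289, θ₁=0.102, ω₁=-0.270, θ₂=0.046, ω₂=-0.058
apply F[13]=+4.131 → step 14: x=-0.047, v=0.338, θ₁=0.096, ω₁=-0.326, θ₂=0.045, ω₂=-0.074
apply F[14]=+3.477 → step 15: x=-0.040, v=0.377, θ₁=0.089, ω₁=-0.364, θ₂=0.043, ω₂=-0.088
apply F[15]=+2.890 → step 16: x=-0.032, v=0.408, θ₁=0.082, ω₁=-0.388, θ₂=0.042, ω₂=-0.100
apply F[16]=+2.370 → step 17: x=-0.024, v=0.433, θ₁=0.074, ω₁=-0.400, θ₂=0.039, ω₂=-0.111
apply F[17]=+1.911 → step 18: x=-0.015, v=0.451, θ₁=0.066, ω₁=-0.403, θ₂=0.037, ω₂=-0.120
apply F[18]=+1.508 → step 19: x=-0.006, v=0.464, θ₁=0.058, ω₁=-0.400, θ₂=0.035, ω₂=-0.128
apply F[19]=+1.152 → step 20: x=0.003, v=0.472, θ₁=0.050, ω₁=-0.391, θ₂=0.032, ω₂=-0.134
apply F[20]=+0.839 → step 21: x=0.013, v=0.477, θ₁=0.042, ω₁=-0.378, θ₂=0.029, ω₂=-0.138
apply F[21]=+0.560 → step 22: x=0.022, v=0.479, θ₁=0.035, ω₁=-0.363, θ₂=0.026, ω₂=-0.141
apply F[22]=+0.313 → step 23: x=0.032, v=0.478, θ₁=0.028, ω₁=-0.345, θ₂=0.024, ω₂=-0.143
apply F[23]=+0.092 → step 24: x=0.041, v=0.475, θ₁=0.021, ω₁=-0.327, θ₂=0.021, ω₂=-0.143
apply F[24]=-0.103 → step 25: x=0.051, v=0.470, θ₁=0.015, ω₁=-0.307, θ₂=0.018, ω₂=-0.143
apply F[25]=-0.278 → step 26: x=0.060, v=0.463, θ₁=0.009, ω₁=-0.287, θ₂=0.015, ω₂=-0.142
apply F[26]=-0.433 → step 27: x=0.069, v=0.455, θ₁=0.003, ω₁=-0.266, θ₂=0.012, ω₂=-0.139
Max |angle| over trajectory = 0.110 rad; bound = 0.204 → within bound.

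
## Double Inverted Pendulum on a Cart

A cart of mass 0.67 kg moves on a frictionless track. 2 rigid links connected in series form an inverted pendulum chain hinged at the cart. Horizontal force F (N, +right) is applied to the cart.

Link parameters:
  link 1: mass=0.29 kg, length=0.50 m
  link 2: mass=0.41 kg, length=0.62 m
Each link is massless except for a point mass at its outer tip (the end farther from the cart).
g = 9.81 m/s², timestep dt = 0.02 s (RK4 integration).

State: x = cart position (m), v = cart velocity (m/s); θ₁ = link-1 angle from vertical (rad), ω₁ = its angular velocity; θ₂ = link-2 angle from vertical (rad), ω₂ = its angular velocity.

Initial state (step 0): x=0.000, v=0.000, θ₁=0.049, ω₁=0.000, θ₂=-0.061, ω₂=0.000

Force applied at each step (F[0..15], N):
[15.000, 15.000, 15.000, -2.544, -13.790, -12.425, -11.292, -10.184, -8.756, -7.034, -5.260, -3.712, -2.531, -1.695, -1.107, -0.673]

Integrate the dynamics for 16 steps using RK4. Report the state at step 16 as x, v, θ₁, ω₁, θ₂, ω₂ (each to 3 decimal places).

apply F[0]=+15.000 → step 1: x=0.004, v=0.438, θ₁=0.041, ω₁=-0.792, θ₂=-0.062, ω₂=-0.088
apply F[1]=+15.000 → step 2: x=0.018, v=0.879, θ₁=0.017, ω₁=-1.612, θ₂=-0.064, ω₂=-0.158
apply F[2]=+15.000 → step 3: x=0.040, v=1.327, θ₁=-0.024, ω₁=-2.481, θ₂=-0.068, ω₂=-0.197
apply F[3]=-2.544 → step 4: x=0.065, v=1.258, θ₁=-0.072, ω₁=-2.354, θ₂=-0.072, ω₂=-0.209
apply F[4]=-13.790 → step 5: x=0.087, v=0.865, θ₁=-0.112, ω₁=-1.618, θ₂=-0.076, ω₂=-0.194
apply F[5]=-12.425 → step 6: x=0.101, v=0.523, θ₁=-0.138, ω₁=-1.018, θ₂=-0.080, ω₂=-0.153
apply F[6]=-11.292 → step 7: x=0.108, v=0.221, θ₁=-0.153, ω₁=-0.520, θ₂=-0.082, ω₂=-0.095
apply F[7]=-10.184 → step 8: x=0.110, v=-0.045, θ₁=-0.159, ω₁=-0.105, θ₂=-0.083, ω₂=-0.028
apply F[8]=-8.756 → step 9: x=0.107, v=-0.269, θ₁=-0.158, ω₁=0.226, θ₂=-0.083, ω₂=0.039
apply F[9]=-7.034 → step 10: x=0.099, v=-0.443, θ₁=-0.151, ω₁=0.466, θ₂=-0.082, ω₂=0.101
apply F[10]=-5.260 → step 11: x=0.089, v=-0.569, θ₁=-0.141, ω₁=0.619, θ₂=-0.079, ω₂=0.154
apply F[11]=-3.712 → step 12: x=0.077, v=-0.652, θ₁=-0.127, ω₁=0.699, θ₂=-0.076, ω₂=0.198
apply F[12]=-2.531 → step 13: x=0.064, v=-0.703, θ₁=-0.113, ω₁=0.727, θ₂=-0.072, ω₂=0.233
apply F[13]=-1.695 → step 14: x=0.049, v=-0.732, θ₁=-0.099, ω₁=0.724, θ₂=-0.067, ω₂=0.261
apply F[14]=-1.107 → step 15: x=0.034, v=-0.747, θ₁=-0.084, ω₁=0.703, θ₂=-0.061, ω₂=0.281
apply F[15]=-0.673 → step 16: x=0.019, v=-0.752, θ₁=-0.071, ω₁=0.672, θ₂=-0.055, ω₂=0.295

Answer: x=0.019, v=-0.752, θ₁=-0.071, ω₁=0.672, θ₂=-0.055, ω₂=0.295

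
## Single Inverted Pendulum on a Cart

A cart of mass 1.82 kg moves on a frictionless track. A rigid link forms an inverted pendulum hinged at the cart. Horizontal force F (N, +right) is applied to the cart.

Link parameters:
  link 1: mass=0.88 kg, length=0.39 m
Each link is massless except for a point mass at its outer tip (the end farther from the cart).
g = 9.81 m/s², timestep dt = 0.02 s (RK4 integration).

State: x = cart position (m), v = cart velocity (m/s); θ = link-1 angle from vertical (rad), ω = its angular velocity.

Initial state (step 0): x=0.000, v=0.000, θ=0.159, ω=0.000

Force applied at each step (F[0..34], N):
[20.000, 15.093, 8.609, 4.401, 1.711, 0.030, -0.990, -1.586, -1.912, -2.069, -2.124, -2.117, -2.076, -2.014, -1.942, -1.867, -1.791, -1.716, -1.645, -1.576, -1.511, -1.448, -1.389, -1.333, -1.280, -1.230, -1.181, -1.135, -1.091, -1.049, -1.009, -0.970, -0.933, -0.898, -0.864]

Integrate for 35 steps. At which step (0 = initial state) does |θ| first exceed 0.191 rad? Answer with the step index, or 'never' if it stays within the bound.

apply F[0]=+20.000 → step 1: x=0.002, v=0.203, θ=0.155, ω=-0.434
apply F[1]=+15.093 → step 2: x=0.008, v=0.353, θ=0.143, ω=-0.741
apply F[2]=+8.609 → step 3: x=0.015, v=0.435, θ=0.127, ω=-0.881
apply F[3]=+4.401 → step 4: x=0.025, v=0.472, θ=0.109, ω=-0.917
apply F[4]=+1.711 → step 5: x=0.034, v=0.482, θ=0.091, ω=-0.891
apply F[5]=+0.030 → step 6: x=0.044, v=0.475, θ=0.074, ω=-0.832
apply F[6]=-0.990 → step 7: x=0.053, v=0.458, θ=0.058, ω=-0.756
apply F[7]=-1.586 → step 8: x=0.062, v=0.436, θ=0.043, ω=-0.674
apply F[8]=-1.912 → step 9: x=0.070, v=0.411, θ=0.031, ω=-0.593
apply F[9]=-2.069 → step 10: x=0.078, v=0.386, θ=0.020, ω=-0.516
apply F[10]=-2.124 → step 11: x=0.086, v=0.361, θ=0.010, ω=-0.445
apply F[11]=-2.117 → step 12: x=0.093, v=0.338, θ=0.002, ω=-0.381
apply F[12]=-2.076 → step 13: x=0.099, v=0.315, θ=-0.005, ω=-0.324
apply F[13]=-2.014 → step 14: x=0.105, v=0.294, θ=-0.011, ω=-0.273
apply F[14]=-1.942 → step 15: x=0.111, v=0.274, θ=-0.016, ω=-0.229
apply F[15]=-1.867 → step 16: x=0.116, v=0.255, θ=-0.020, ω=-0.190
apply F[16]=-1.791 → step 17: x=0.121, v=0.237, θ=-0.024, ω=-0.156
apply F[17]=-1.716 → step 18: x=0.126, v=0.221, θ=-0.027, ω=-0.127
apply F[18]=-1.645 → step 19: x=0.130, v=0.205, θ=-0.029, ω=-0.101
apply F[19]=-1.576 → step 20: x=0.134, v=0.191, θ=-0.031, ω=-0.079
apply F[20]=-1.511 → step 21: x=0.138, v=0.177, θ=-0.032, ω=-0.060
apply F[21]=-1.448 → step 22: x=0.141, v=0.164, θ=-0.033, ω=-0.043
apply F[22]=-1.389 → step 23: x=0.144, v=0.152, θ=-0.034, ω=-0.029
apply F[23]=-1.333 → step 24: x=0.147, v=0.141, θ=-0.034, ω=-0.017
apply F[24]=-1.280 → step 25: x=0.150, v=0.130, θ=-0.035, ω=-0.007
apply F[25]=-1.230 → step 26: x=0.152, v=0.120, θ=-0.035, ω=0.002
apply F[26]=-1.181 → step 27: x=0.155, v=0.110, θ=-0.035, ω=0.009
apply F[27]=-1.135 → step 28: x=0.157, v=0.101, θ=-0.034, ω=0.016
apply F[28]=-1.091 → step 29: x=0.159, v=0.092, θ=-0.034, ω=0.021
apply F[29]=-1.049 → step 30: x=0.161, v=0.084, θ=-0.033, ω=0.025
apply F[30]=-1.009 → step 31: x=0.162, v=0.076, θ=-0.033, ω=0.029
apply F[31]=-0.970 → step 32: x=0.164, v=0.068, θ=-0.032, ω=0.032
apply F[32]=-0.933 → step 33: x=0.165, v=0.061, θ=-0.032, ω=0.034
apply F[33]=-0.898 → step 34: x=0.166, v=0.054, θ=-0.031, ω=0.036
apply F[34]=-0.864 → step 35: x=0.167, v=0.048, θ=-0.030, ω=0.038
max |θ| = 0.159 ≤ 0.191 over all 36 states.

Answer: never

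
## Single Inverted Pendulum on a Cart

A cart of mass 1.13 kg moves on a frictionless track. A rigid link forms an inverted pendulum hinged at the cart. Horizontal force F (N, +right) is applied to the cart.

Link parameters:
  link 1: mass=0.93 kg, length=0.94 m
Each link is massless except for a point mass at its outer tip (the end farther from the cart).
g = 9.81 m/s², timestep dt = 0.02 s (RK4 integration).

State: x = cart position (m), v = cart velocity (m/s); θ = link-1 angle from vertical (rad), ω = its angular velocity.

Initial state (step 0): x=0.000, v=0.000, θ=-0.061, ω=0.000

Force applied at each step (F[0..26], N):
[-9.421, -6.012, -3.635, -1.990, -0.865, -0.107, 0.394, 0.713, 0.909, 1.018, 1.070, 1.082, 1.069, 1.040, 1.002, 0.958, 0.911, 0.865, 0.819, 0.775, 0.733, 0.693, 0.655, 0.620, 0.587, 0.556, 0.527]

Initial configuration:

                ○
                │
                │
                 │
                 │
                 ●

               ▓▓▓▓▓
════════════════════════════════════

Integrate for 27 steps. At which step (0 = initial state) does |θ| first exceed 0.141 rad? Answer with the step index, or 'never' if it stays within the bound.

apply F[0]=-9.421 → step 1: x=-0.002, v=-0.157, θ=-0.059, ω=0.154
apply F[1]=-6.012 → step 2: x=-0.006, v=-0.253, θ=-0.055, ω=0.244
apply F[2]=-3.635 → step 3: x=-0.011, v=-0.309, θ=-0.050, ω=0.293
apply F[3]=-1.990 → step 4: x=-0.018, v=-0.337, θ=-0.044, ω=0.312
apply F[4]=-0.865 → step 5: x=-0.025, v=-0.346, θ=-0.038, ω=0.313
apply F[5]=-0.107 → step 6: x=-0.031, v=-0.342, θ=-0.032, ω=0.302
apply F[6]=+0.394 → step 7: x=-0.038, v=-0.330, θ=-0.026, ω=0.284
apply F[7]=+0.713 → step 8: x=-0.045, v=-0.314, θ=-0.020, ω=0.261
apply F[8]=+0.909 → step 9: x=-0.051, v=-0.295, θ=-0.015, ω=0.238
apply F[9]=+1.018 → step 10: x=-0.056, v=-0.275, θ=-0.011, ω=0.213
apply F[10]=+1.070 → step 11: x=-0.062, v=-0.255, θ=-0.007, ω=0.190
apply F[11]=+1.082 → step 12: x=-0.067, v=-0.235, θ=-0.003, ω=0.168
apply F[12]=+1.069 → step 13: x=-0.071, v=-0.215, θ=-0.000, ω=0.147
apply F[13]=+1.040 → step 14: x=-0.075, v=-0.197, θ=0.003, ω=0.128
apply F[14]=+1.002 → step 15: x=-0.079, v=-0.180, θ=0.005, ω=0.110
apply F[15]=+0.958 → step 16: x=-0.082, v=-0.164, θ=0.007, ω=0.095
apply F[16]=+0.911 → step 17: x=-0.086, v=-0.149, θ=0.009, ω=0.080
apply F[17]=+0.865 → step 18: x=-0.088, v=-0.136, θ=0.010, ω=0.068
apply F[18]=+0.819 → step 19: x=-0.091, v=-0.123, θ=0.011, ω=0.056
apply F[19]=+0.775 → step 20: x=-0.093, v=-0.111, θ=0.013, ω=0.046
apply F[20]=+0.733 → step 21: x=-0.095, v=-0.100, θ=0.013, ω=0.038
apply F[21]=+0.693 → step 22: x=-0.097, v=-0.090, θ=0.014, ω=0.030
apply F[22]=+0.655 → step 23: x=-0.099, v=-0.081, θ=0.015, ω=0.023
apply F[23]=+0.620 → step 24: x=-0.101, v=-0.072, θ=0.015, ω=0.017
apply F[24]=+0.587 → step 25: x=-0.102, v=-0.064, θ=0.015, ω=0.011
apply F[25]=+0.556 → step 26: x=-0.103, v=-0.057, θ=0.015, ω=0.007
apply F[26]=+0.527 → step 27: x=-0.104, v=-0.050, θ=0.016, ω=0.003
max |θ| = 0.061 ≤ 0.141 over all 28 states.

Answer: never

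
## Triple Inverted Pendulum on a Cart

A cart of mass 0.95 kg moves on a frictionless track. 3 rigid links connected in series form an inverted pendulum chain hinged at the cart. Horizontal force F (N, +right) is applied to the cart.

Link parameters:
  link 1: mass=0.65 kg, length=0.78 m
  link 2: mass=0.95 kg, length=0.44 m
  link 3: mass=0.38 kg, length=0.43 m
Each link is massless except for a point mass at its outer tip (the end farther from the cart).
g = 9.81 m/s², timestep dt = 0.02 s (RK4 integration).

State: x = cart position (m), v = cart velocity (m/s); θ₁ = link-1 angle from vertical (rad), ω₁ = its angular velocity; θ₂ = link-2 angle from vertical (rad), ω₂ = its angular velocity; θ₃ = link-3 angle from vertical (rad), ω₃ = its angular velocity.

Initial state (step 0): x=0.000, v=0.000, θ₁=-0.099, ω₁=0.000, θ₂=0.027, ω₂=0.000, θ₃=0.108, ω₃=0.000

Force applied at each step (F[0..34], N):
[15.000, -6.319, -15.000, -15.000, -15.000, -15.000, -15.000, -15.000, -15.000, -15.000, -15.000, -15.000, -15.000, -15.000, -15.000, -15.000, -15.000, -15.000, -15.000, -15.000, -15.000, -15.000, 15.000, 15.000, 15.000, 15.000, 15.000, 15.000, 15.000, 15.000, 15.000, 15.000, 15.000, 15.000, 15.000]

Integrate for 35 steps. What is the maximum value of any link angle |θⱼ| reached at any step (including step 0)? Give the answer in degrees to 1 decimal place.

apply F[0]=+15.000 → step 1: x=0.003, v=0.348, θ₁=-0.104, ω₁=-0.520, θ₂=0.028, ω₂=0.125, θ₃=0.108, ω₃=0.040
apply F[1]=-6.319 → step 2: x=0.010, v=0.259, θ₁=-0.114, ω₁=-0.503, θ₂=0.032, ω₂=0.296, θ₃=0.110, ω₃=0.089
apply F[2]=-15.000 → step 3: x=0.012, v=-0.005, θ₁=-0.122, ω₁=-0.282, θ₂=0.040, ω₂=0.508, θ₃=0.112, ω₃=0.139
apply F[3]=-15.000 → step 4: x=0.009, v=-0.266, θ₁=-0.126, ω₁=-0.073, θ₂=0.053, ω₂=0.744, θ₃=0.115, ω₃=0.185
apply F[4]=-15.000 → step 5: x=0.001, v=-0.527, θ₁=-0.125, ω₁=0.129, θ₂=0.070, ω₂=1.001, θ₃=0.119, ω₃=0.222
apply F[5]=-15.000 → step 6: x=-0.012, v=-0.791, θ₁=-0.121, ω₁=0.331, θ₂=0.093, ω₂=1.278, θ₃=0.124, ω₃=0.247
apply F[6]=-15.000 → step 7: x=-0.030, v=-1.061, θ₁=-0.112, ω₁=0.540, θ₂=0.122, ω₂=1.569, θ₃=0.129, ω₃=0.259
apply F[7]=-15.000 → step 8: x=-0.054, v=-1.337, θ₁=-0.099, ω₁=0.761, θ₂=0.156, ω₂=1.869, θ₃=0.134, ω₃=0.256
apply F[8]=-15.000 → step 9: x=-0.084, v=-1.622, θ₁=-0.081, ω₁=1.002, θ₂=0.196, ω₂=2.170, θ₃=0.139, ω₃=0.237
apply F[9]=-15.000 → step 10: x=-0.119, v=-1.917, θ₁=-0.059, ω₁=1.271, θ₂=0.243, ω₂=2.459, θ₃=0.144, ω₃=0.207
apply F[10]=-15.000 → step 11: x=-0.161, v=-2.222, θ₁=-0.030, ω₁=1.576, θ₂=0.294, ω₂=2.718, θ₃=0.147, ω₃=0.171
apply F[11]=-15.000 → step 12: x=-0.208, v=-2.535, θ₁=0.005, ω₁=1.923, θ₂=0.351, ω₂=2.928, θ₃=0.151, ω₃=0.138
apply F[12]=-15.000 → step 13: x=-0.262, v=-2.853, θ₁=0.047, ω₁=2.315, θ₂=0.411, ω₂=3.063, θ₃=0.153, ω₃=0.120
apply F[13]=-15.000 → step 14: x=-0.322, v=-3.171, θ₁=0.098, ω₁=2.751, θ₂=0.473, ω₂=3.101, θ₃=0.156, ω₃=0.132
apply F[14]=-15.000 → step 15: x=-0.389, v=-3.479, θ₁=0.157, ω₁=3.224, θ₂=0.534, ω₂=3.018, θ₃=0.159, ω₃=0.189
apply F[15]=-15.000 → step 16: x=-0.461, v=-3.766, θ₁=0.227, ω₁=3.719, θ₂=0.593, ω₂=2.803, θ₃=0.164, ω₃=0.307
apply F[16]=-15.000 → step 17: x=-0.539, v=-4.013, θ₁=0.306, ω₁=4.212, θ₂=0.646, ω₂=2.459, θ₃=0.171, ω₃=0.496
apply F[17]=-15.000 → step 18: x=-0.621, v=-4.204, θ₁=0.395, ω₁=4.672, θ₂=0.690, ω₂=2.016, θ₃=0.184, ω₃=0.765
apply F[18]=-15.000 → step 19: x=-0.707, v=-4.324, θ₁=0.492, ω₁=5.065, θ₂=0.726, ω₂=1.533, θ₃=0.203, ω₃=1.109
apply F[19]=-15.000 → step 20: x=-0.794, v=-4.364, θ₁=0.597, ω₁=5.366, θ₂=0.752, ω₂=1.089, θ₃=0.229, ω₃=1.514
apply F[20]=-15.000 → step 21: x=-0.881, v=-4.332, θ₁=0.706, ω₁=5.564, θ₂=0.770, ω₂=0.766, θ₃=0.263, ω₃=1.947
apply F[21]=-15.000 → step 22: x=-0.967, v=-4.242, θ₁=0.819, ω₁=5.666, θ₂=0.784, ω₂=0.619, θ₃=0.307, ω₃=2.376
apply F[22]=+15.000 → step 23: x=-1.047, v=-3.837, θ₁=0.930, ω₁=5.512, θ₂=0.796, ω₂=0.615, θ₃=0.355, ω₃=2.462
apply F[23]=+15.000 → step 24: x=-1.120, v=-3.449, θ₁=1.040, ω₁=5.426, θ₂=0.809, ω₂=0.637, θ₃=0.405, ω₃=2.523
apply F[24]=+15.000 → step 25: x=-1.185, v=-3.070, θ₁=1.148, ω₁=5.398, θ₂=0.822, ω₂=0.676, θ₃=0.456, ω₃=2.570
apply F[25]=+15.000 → step 26: x=-1.243, v=-2.690, θ₁=1.256, ω₁=5.422, θ₂=0.836, ω₂=0.736, θ₃=0.508, ω₃=2.611
apply F[26]=+15.000 → step 27: x=-1.293, v=-2.302, θ₁=1.365, ω₁=5.492, θ₂=0.851, ω₂=0.826, θ₃=0.560, ω₃=2.649
apply F[27]=+15.000 → step 28: x=-1.335, v=-1.900, θ₁=1.476, ω₁=5.604, θ₂=0.869, ω₂=0.959, θ₃=0.614, ω₃=2.686
apply F[28]=+15.000 → step 29: x=-1.369, v=-1.479, θ₁=1.590, ω₁=5.757, θ₂=0.890, ω₂=1.152, θ₃=0.668, ω₃=2.724
apply F[29]=+15.000 → step 30: x=-1.394, v=-1.034, θ₁=1.707, ω₁=5.952, θ₂=0.916, ω₂=1.426, θ₃=0.723, ω₃=2.761
apply F[30]=+15.000 → step 31: x=-1.410, v=-0.559, θ₁=1.828, ω₁=6.190, θ₂=0.948, ω₂=1.808, θ₃=0.778, ω₃=2.800
apply F[31]=+15.000 → step 32: x=-1.416, v=-0.050, θ₁=1.954, ω₁=6.472, θ₂=0.989, ω₂=2.331, θ₃=0.835, ω₃=2.840
apply F[32]=+15.000 → step 33: x=-1.412, v=0.499, θ₁=2.087, ω₁=6.798, θ₂=1.042, ω₂=3.041, θ₃=0.892, ω₃=2.886
apply F[33]=+15.000 → step 34: x=-1.396, v=1.092, θ₁=2.227, ω₁=7.157, θ₂=1.112, ω₂=3.993, θ₃=0.950, ω₃=2.945
apply F[34]=+15.000 → step 35: x=-1.368, v=1.727, θ₁=2.373, ω₁=7.520, θ₂=1.204, ω₂=5.259, θ₃=1.010, ω₃=3.033
Max |angle| over trajectory = 2.373 rad = 136.0°.

Answer: 136.0°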